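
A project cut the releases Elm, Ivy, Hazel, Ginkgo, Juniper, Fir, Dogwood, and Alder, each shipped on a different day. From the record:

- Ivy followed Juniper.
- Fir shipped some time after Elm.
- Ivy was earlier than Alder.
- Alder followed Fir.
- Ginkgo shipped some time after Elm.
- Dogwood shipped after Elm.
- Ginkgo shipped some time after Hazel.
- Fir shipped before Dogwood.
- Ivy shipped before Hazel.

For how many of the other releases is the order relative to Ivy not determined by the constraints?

Forced before Ivy: Juniper; forced after Ivy: Alder, Ginkgo, and Hazel.
That leaves Dogwood, Elm, and Fir with no forced order relative to Ivy — 3.

3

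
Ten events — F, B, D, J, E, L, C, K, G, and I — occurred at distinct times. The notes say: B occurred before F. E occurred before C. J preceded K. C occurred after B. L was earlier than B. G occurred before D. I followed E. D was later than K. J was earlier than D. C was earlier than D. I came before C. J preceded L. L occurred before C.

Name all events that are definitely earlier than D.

B, C, E, G, I, J, K, L

Directly stated before D: C, G, J, and K.
B reaches D via B → C → D.
E reaches D via E → C → D.
I reaches D via I → C → D.
Likewise L reaches D by chaining the stated constraints.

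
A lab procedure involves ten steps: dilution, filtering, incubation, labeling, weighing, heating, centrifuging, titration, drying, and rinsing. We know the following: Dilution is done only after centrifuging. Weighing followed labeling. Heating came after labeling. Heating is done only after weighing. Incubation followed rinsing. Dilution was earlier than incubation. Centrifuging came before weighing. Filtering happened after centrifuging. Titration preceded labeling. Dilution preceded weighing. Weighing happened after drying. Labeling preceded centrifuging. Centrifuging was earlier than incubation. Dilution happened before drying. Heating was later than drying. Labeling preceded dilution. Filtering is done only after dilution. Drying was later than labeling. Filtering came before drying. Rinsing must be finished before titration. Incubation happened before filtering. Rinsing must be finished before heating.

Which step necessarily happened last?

Every other step has a chain of constraints placing it before heating, so heating is last.

heating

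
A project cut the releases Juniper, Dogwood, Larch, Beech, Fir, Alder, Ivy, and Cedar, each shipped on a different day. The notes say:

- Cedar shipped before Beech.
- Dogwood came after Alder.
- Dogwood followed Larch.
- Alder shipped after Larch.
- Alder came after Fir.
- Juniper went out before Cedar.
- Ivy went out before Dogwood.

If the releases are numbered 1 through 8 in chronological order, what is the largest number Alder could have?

7

Alder must come before Dogwood — 1 release forced after it.
Everything else can be placed before Alder in some valid order, so Alder can sit as late as position 8 − 1 = 7.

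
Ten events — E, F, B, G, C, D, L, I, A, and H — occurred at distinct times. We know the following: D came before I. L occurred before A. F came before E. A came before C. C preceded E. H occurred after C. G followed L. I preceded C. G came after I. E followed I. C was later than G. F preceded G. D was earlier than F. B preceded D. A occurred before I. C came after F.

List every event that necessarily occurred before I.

A, B, D, L

Directly stated before I: A and D.
B reaches I via B → D → I.
L reaches I via L → A → I.
No chain forces H (or any of the others) ahead of I.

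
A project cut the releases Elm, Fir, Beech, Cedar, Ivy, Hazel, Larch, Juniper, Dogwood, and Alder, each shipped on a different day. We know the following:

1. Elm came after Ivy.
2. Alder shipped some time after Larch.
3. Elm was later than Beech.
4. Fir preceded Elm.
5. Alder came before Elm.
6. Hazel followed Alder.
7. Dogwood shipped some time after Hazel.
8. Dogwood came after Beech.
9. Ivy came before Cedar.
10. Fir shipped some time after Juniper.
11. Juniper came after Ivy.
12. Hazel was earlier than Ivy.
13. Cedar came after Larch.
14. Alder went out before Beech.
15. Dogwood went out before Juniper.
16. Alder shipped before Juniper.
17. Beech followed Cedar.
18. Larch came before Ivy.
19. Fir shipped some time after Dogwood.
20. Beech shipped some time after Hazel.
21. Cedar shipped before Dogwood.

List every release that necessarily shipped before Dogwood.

Directly stated before Dogwood: Beech, Cedar, and Hazel.
Alder reaches Dogwood via Alder → Beech → Dogwood.
Ivy reaches Dogwood via Ivy → Cedar → Dogwood.
Larch reaches Dogwood via Larch → Cedar → Dogwood.

Alder, Beech, Cedar, Hazel, Ivy, Larch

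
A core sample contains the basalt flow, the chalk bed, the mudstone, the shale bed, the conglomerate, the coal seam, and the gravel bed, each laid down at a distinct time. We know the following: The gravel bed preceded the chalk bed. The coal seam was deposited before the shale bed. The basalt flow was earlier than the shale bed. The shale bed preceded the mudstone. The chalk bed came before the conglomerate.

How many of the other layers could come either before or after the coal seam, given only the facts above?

4

Forced after the coal seam: the mudstone and the shale bed.
That leaves the basalt flow, the chalk bed, the conglomerate, and the gravel bed with no forced order relative to the coal seam — 4.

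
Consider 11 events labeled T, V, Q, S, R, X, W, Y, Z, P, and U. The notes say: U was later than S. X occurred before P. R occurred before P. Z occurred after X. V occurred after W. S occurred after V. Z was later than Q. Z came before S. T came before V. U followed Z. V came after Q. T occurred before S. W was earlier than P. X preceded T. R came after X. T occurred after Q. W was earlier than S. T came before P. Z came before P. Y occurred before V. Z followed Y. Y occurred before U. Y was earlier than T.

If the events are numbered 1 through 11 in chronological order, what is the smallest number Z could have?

4

Q, X, and Y must all come before Z — 3 forced predecessors.
Nothing else is forced ahead of Z, so its earliest slot is position 3 + 1 = 4.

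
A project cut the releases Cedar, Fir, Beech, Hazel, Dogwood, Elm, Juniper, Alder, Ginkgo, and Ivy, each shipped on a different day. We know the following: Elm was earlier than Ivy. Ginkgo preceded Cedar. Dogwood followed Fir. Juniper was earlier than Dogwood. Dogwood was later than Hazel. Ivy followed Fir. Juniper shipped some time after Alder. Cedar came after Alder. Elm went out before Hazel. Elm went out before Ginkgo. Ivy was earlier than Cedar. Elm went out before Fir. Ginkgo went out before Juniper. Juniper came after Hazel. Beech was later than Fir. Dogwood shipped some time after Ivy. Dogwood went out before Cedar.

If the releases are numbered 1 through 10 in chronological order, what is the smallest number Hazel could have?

2

Elm must come before Hazel — 1 forced predecessor.
Nothing else is forced ahead of Hazel, so its earliest slot is position 1 + 1 = 2.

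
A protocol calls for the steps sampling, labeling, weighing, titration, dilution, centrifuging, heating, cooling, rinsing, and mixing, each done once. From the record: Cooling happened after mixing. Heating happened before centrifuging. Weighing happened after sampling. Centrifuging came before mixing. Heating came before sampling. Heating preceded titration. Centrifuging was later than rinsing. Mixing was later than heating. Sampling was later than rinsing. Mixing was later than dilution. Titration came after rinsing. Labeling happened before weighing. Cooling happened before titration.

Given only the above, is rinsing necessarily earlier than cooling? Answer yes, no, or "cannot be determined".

Chain the constraints: rinsing → centrifuging → mixing → cooling. Each link is directly stated, so rinsing comes before cooling.

yes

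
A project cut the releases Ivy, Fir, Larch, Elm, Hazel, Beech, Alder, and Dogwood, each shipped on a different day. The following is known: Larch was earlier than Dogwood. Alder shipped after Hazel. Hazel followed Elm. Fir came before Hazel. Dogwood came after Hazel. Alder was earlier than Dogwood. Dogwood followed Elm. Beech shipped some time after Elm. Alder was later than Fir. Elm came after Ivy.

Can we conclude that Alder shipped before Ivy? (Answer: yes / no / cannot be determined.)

no

Tracing the constraints gives Ivy → Elm → Hazel → Alder, so Ivy must come before Alder.
That means Alder cannot be before Ivy.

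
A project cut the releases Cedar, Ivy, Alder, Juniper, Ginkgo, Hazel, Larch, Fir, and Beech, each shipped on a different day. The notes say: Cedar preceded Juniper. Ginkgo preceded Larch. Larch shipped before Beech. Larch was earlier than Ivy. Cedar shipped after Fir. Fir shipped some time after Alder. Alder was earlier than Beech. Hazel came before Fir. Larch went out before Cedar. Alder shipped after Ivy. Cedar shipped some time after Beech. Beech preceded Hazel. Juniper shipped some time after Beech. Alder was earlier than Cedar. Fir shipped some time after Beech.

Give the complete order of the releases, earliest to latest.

Ginkgo, Larch, Ivy, Alder, Beech, Hazel, Fir, Cedar, Juniper

The constraints fix every adjacent pair, so only one ordering works:
Ginkgo → Larch → Ivy → Alder → Beech → Hazel → Fir → Cedar → Juniper.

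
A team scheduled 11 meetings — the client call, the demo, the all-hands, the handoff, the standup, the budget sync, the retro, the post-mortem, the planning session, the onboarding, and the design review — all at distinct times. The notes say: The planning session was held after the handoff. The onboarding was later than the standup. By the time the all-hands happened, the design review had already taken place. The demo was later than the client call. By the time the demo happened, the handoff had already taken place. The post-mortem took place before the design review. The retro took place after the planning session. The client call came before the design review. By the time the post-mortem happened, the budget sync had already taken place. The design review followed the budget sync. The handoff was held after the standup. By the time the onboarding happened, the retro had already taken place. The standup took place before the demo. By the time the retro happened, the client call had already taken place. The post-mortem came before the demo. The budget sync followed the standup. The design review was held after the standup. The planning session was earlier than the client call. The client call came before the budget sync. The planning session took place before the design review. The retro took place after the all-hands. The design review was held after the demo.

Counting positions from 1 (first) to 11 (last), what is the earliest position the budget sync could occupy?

The client call, the handoff, the planning session, and the standup must all come before the budget sync — 4 forced predecessors.
Nothing else is forced ahead of the budget sync, so its earliest slot is position 4 + 1 = 5.

5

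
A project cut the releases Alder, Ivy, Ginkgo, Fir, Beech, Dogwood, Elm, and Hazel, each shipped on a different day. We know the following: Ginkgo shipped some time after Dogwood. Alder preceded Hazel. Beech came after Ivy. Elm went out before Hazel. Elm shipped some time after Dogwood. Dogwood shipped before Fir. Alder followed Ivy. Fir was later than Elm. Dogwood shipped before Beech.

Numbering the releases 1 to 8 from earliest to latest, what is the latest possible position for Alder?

Alder must come before Hazel — 1 release forced after it.
Everything else can be placed before Alder in some valid order, so Alder can sit as late as position 8 − 1 = 7.

7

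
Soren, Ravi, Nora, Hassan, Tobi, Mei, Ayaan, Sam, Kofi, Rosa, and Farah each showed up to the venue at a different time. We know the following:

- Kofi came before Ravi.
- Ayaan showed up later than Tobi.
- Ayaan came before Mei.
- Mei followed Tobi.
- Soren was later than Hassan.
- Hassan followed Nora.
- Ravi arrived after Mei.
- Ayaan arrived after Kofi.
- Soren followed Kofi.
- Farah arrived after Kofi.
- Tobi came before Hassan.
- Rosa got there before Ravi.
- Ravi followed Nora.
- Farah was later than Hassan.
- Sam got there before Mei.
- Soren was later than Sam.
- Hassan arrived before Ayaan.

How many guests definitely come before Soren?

5

Directly stated before Soren: Hassan, Kofi, and Sam.
Nora reaches Soren via Nora → Hassan → Soren.
Tobi reaches Soren via Tobi → Hassan → Soren.
That's Hassan, Kofi, Nora, Sam, and Tobi — 5 in all.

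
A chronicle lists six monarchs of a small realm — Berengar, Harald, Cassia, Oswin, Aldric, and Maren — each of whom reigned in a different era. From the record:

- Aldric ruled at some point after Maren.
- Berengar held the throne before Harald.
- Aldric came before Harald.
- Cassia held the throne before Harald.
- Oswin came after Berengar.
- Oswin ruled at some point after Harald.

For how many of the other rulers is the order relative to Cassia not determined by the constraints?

Forced after Cassia: Harald and Oswin.
That leaves Aldric, Berengar, and Maren with no forced order relative to Cassia — 3.

3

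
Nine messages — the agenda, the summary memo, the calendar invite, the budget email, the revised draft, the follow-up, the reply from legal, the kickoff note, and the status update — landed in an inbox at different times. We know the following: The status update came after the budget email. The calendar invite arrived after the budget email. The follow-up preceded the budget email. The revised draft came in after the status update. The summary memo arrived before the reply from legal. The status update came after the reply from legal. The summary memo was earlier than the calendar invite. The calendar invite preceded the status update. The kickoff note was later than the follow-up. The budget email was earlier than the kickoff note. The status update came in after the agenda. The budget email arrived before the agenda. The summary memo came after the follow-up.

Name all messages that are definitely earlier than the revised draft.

Directly stated before the revised draft: the status update.
The agenda reaches the revised draft via the agenda → the status update → the revised draft.
The budget email reaches the revised draft via the budget email → the status update → the revised draft.
The calendar invite reaches the revised draft via the calendar invite → the status update → the revised draft.
Likewise the follow-up, the reply from legal, and the summary memo each reach the revised draft by chaining the stated constraints.
No chain forces the kickoff note ahead of the revised draft.

the agenda, the budget email, the calendar invite, the follow-up, the reply from legal, the status update, the summary memo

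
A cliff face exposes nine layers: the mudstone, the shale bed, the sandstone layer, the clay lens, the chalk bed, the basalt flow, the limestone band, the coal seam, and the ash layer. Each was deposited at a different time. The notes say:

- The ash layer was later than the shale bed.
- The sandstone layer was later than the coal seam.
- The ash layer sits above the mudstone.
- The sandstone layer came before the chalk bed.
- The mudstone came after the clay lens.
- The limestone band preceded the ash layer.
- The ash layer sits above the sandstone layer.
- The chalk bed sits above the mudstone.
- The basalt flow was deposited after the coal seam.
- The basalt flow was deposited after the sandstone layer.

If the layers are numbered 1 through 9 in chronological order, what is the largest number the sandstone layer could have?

The sandstone layer must come before the ash layer, the basalt flow, and the chalk bed — 3 layers forced after it.
Everything else can be placed before the sandstone layer in some valid order, so the sandstone layer can sit as late as position 9 − 3 = 6.

6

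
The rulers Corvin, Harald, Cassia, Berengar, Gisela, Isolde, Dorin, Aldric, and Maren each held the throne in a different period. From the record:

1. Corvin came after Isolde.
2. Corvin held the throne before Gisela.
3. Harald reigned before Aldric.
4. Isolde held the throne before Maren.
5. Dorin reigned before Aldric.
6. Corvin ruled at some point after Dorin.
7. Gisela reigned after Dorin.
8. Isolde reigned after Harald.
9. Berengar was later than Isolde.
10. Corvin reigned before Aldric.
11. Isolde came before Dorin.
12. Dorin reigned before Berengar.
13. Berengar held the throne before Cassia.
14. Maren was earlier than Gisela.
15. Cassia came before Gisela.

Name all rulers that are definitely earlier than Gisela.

Directly stated before Gisela: Cassia, Corvin, Dorin, and Maren.
Berengar reaches Gisela via Berengar → Cassia → Gisela.
Harald reaches Gisela via Harald → Isolde → Corvin → Gisela.
Isolde reaches Gisela via Isolde → Corvin → Gisela.
No chain forces Aldric ahead of Gisela.

Berengar, Cassia, Corvin, Dorin, Harald, Isolde, Maren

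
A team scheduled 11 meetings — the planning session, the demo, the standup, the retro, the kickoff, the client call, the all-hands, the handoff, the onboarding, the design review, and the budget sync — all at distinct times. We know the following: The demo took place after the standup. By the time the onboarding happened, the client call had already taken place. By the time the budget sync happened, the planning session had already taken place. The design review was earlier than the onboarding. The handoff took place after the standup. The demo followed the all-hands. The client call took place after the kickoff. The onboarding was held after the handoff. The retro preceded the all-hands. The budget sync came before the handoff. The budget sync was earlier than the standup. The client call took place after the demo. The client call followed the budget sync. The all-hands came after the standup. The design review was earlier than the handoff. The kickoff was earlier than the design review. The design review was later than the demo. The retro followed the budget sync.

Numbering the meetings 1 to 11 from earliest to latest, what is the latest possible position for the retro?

The retro must come before the all-hands, the client call, the demo, the design review, the handoff, and the onboarding — 6 meetings forced after it.
Everything else can be placed before the retro in some valid order, so the retro can sit as late as position 11 − 6 = 5.

5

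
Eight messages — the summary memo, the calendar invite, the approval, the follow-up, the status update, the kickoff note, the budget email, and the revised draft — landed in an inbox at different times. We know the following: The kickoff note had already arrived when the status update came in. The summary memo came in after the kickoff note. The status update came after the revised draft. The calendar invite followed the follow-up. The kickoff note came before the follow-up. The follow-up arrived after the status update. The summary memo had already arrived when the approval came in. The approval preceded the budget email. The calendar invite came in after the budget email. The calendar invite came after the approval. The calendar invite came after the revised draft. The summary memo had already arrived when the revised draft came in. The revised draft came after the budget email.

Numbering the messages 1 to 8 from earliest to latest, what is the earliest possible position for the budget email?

The approval, the kickoff note, and the summary memo must all come before the budget email — 3 forced predecessors.
Nothing else is forced ahead of the budget email, so its earliest slot is position 3 + 1 = 4.

4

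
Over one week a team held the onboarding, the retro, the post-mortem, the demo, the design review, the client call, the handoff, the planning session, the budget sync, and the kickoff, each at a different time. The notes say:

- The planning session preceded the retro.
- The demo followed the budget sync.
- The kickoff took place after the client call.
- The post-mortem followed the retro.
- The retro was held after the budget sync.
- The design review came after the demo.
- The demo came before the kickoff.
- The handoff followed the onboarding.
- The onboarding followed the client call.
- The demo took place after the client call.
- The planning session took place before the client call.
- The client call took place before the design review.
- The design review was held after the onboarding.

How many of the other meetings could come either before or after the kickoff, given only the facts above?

5

Forced before the kickoff: the budget sync, the client call, the demo, and the planning session.
That leaves the design review, the handoff, the onboarding, the post-mortem, and the retro with no forced order relative to the kickoff — 5.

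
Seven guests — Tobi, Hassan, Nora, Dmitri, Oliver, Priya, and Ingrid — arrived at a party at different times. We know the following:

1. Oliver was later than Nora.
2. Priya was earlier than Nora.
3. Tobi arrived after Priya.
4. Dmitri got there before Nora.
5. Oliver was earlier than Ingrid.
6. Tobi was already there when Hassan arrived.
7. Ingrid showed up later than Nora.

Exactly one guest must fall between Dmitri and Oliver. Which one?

Nora

Tracing the constraints gives Dmitri → Nora → Oliver, so Nora sits after Dmitri and before Oliver.
No other guest is forced both after Dmitri and before Oliver.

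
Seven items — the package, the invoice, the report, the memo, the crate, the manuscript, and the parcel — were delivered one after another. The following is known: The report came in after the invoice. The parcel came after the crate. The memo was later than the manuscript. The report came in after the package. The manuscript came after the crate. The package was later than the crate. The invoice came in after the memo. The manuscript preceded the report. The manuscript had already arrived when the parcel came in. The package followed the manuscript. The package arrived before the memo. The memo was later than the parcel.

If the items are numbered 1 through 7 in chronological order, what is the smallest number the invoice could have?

6

The crate, the manuscript, the memo, the package, and the parcel must all come before the invoice — 5 forced predecessors.
Nothing else is forced ahead of the invoice, so its earliest slot is position 5 + 1 = 6.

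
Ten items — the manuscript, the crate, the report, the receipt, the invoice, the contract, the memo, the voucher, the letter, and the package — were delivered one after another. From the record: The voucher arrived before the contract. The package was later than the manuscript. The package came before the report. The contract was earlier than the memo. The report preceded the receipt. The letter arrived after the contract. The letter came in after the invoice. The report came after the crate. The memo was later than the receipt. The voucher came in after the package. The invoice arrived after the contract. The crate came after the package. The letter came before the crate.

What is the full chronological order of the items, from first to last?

The constraints fix every adjacent pair, so only one ordering works:
the manuscript → the package → the voucher → the contract → the invoice → the letter → the crate → the report → the receipt → the memo.

the manuscript, the package, the voucher, the contract, the invoice, the letter, the crate, the report, the receipt, the memo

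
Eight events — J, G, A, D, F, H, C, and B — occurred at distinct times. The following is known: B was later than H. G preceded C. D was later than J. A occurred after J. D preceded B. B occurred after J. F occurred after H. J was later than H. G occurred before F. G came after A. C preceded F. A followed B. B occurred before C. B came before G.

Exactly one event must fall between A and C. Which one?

G

Tracing the constraints gives A → G → C, so G sits after A and before C.
No other event is forced both after A and before C.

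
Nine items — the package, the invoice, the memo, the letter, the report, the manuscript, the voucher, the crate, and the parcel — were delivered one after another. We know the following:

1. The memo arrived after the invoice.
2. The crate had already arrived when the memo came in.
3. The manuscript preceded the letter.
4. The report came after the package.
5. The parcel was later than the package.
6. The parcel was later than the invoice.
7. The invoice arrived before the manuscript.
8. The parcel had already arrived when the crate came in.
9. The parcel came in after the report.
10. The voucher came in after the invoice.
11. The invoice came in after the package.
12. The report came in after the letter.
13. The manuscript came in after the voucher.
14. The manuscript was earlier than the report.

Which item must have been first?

The package has a chain of constraints placing it before every other item, so the package must be first.

the package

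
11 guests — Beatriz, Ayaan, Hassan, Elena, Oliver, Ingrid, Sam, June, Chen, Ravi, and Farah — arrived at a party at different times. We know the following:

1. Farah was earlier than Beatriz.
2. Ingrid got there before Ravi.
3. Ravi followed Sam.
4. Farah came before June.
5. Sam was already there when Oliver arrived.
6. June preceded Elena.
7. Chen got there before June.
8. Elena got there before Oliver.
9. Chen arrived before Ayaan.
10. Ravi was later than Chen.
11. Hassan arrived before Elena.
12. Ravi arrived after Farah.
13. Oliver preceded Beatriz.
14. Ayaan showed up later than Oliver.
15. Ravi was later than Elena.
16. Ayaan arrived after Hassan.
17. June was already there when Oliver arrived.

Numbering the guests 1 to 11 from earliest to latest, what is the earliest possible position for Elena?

Chen, Farah, Hassan, and June must all come before Elena — 4 forced predecessors.
Nothing else is forced ahead of Elena, so their earliest slot is position 4 + 1 = 5.

5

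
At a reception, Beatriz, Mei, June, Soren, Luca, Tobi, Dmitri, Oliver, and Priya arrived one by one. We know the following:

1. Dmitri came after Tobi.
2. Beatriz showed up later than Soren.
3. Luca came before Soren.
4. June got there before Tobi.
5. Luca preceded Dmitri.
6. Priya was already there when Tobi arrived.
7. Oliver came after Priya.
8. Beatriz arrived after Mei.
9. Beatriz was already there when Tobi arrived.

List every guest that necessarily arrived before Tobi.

Directly stated before Tobi: Beatriz, June, and Priya.
Luca reaches Tobi via Luca → Soren → Beatriz → Tobi.
Mei reaches Tobi via Mei → Beatriz → Tobi.
Soren reaches Tobi via Soren → Beatriz → Tobi.
No chain forces Dmitri (or any of the others) ahead of Tobi.

Beatriz, June, Luca, Mei, Priya, Soren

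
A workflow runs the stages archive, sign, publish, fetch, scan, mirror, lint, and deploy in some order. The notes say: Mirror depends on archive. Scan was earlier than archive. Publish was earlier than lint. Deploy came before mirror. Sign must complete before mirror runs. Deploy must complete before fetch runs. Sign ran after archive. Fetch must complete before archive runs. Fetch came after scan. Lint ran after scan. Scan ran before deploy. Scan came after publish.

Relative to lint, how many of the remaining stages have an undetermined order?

5

Forced before lint: publish and scan.
That leaves archive, deploy, fetch, mirror, and sign with no forced order relative to lint — 5.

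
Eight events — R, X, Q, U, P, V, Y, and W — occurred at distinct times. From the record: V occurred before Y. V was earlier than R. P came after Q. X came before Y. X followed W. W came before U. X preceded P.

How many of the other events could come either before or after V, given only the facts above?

Forced after V: R and Y.
That leaves P, Q, U, W, and X with no forced order relative to V — 5.

5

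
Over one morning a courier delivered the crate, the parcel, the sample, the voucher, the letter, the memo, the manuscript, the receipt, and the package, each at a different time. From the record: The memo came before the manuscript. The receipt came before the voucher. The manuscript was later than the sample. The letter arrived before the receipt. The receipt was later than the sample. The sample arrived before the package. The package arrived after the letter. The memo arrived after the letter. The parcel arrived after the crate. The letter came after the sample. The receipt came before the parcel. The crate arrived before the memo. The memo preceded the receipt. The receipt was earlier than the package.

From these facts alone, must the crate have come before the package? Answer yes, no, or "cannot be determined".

yes

Chain the constraints: the crate → the memo → the receipt → the package. Each link is directly stated, so the crate comes before the package.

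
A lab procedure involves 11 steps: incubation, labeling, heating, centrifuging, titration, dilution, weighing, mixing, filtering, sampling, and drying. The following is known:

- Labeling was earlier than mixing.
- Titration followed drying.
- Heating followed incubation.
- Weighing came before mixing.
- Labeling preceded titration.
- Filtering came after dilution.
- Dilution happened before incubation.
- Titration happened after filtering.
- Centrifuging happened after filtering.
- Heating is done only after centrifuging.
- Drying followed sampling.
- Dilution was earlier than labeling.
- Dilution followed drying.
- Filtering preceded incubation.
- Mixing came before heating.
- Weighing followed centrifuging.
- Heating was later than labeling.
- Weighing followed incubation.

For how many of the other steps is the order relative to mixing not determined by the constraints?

1

Forced before mixing: centrifuging, dilution, drying, filtering, incubation, labeling, sampling, and weighing; forced after mixing: heating.
That leaves titration with no forced order relative to mixing — 1.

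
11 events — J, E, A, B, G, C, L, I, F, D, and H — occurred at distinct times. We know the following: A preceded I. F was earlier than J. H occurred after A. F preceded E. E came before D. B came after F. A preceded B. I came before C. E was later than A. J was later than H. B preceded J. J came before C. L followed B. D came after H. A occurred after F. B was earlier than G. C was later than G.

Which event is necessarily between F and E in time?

Tracing the constraints gives F → A → E, so A sits after F and before E.
No other event is forced both after F and before E.

A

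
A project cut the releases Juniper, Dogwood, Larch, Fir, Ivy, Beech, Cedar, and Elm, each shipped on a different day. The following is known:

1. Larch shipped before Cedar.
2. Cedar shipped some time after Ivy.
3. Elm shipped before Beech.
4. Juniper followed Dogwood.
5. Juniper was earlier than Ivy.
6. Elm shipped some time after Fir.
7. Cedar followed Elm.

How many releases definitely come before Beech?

Directly stated before Beech: Elm.
Fir reaches Beech via Fir → Elm → Beech.
No chain forces Dogwood (or any of the others) ahead of Beech.
That's Elm and Fir — 2 in all.

2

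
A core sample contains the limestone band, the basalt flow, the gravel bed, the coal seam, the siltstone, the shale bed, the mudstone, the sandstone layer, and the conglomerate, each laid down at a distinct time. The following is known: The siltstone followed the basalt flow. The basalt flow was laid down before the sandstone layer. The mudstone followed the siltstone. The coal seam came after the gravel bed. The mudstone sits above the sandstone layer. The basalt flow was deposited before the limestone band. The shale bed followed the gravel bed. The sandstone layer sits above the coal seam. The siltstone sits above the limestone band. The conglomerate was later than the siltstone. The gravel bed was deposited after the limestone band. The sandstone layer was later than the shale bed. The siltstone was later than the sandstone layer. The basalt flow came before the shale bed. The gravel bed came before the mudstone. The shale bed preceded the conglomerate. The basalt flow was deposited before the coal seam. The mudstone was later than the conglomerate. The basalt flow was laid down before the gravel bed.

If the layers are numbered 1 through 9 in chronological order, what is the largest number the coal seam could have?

The coal seam must come before the conglomerate, the mudstone, the sandstone layer, and the siltstone — 4 layers forced after it.
Everything else can be placed before the coal seam in some valid order, so the coal seam can sit as late as position 9 − 4 = 5.

5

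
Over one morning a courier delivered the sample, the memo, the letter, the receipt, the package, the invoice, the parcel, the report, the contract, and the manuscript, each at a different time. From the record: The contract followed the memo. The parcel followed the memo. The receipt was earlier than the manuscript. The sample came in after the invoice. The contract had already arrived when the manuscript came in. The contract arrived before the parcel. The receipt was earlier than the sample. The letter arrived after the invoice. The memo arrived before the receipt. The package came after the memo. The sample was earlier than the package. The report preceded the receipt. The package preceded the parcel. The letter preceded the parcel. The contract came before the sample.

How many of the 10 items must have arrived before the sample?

5

Directly stated before the sample: the contract, the invoice, and the receipt.
The memo reaches the sample via the memo → the receipt → the sample.
The report reaches the sample via the report → the receipt → the sample.
No chain forces the parcel (or any of the others) ahead of the sample.
That's the contract, the invoice, the memo, the receipt, and the report — 5 in all.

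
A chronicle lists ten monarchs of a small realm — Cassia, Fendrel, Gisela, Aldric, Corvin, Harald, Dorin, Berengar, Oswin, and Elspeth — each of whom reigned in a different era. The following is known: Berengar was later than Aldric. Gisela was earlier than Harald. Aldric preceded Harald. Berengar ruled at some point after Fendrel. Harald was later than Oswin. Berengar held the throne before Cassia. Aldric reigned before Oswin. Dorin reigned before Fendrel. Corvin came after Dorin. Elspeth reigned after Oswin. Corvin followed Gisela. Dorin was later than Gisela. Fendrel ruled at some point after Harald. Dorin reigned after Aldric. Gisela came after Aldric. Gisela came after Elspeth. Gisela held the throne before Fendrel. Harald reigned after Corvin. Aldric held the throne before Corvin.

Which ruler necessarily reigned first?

Aldric has a chain of constraints placing them before every other ruler, so Aldric must be first.

Aldric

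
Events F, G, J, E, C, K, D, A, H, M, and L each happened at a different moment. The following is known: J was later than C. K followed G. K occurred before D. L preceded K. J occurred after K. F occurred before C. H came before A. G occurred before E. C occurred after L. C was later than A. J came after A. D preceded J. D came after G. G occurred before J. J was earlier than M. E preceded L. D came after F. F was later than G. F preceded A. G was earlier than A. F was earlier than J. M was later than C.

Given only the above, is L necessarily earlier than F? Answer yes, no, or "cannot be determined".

No chain of stated constraints runs from L to F, and none runs from F to L either.
So the relative order of L and F is not fixed by the given facts.

cannot be determined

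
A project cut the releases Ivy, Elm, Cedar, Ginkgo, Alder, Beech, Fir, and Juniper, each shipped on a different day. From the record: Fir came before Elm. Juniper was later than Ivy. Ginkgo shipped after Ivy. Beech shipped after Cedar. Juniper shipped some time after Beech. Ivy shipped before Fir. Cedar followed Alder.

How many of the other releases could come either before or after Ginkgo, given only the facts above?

6

Forced before Ginkgo: Ivy.
That leaves Alder, Beech, Cedar, Elm, Fir, and Juniper with no forced order relative to Ginkgo — 6.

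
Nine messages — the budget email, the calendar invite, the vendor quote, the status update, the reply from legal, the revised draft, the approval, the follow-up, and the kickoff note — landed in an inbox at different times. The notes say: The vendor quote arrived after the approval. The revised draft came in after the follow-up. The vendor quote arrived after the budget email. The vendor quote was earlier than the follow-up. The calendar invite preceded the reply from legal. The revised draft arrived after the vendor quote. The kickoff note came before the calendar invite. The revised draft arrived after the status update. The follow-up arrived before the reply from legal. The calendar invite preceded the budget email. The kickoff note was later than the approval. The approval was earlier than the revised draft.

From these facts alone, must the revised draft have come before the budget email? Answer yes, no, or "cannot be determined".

Tracing the constraints gives the budget email → the vendor quote → the revised draft, so the budget email must come before the revised draft.
That means the revised draft cannot be before the budget email.

no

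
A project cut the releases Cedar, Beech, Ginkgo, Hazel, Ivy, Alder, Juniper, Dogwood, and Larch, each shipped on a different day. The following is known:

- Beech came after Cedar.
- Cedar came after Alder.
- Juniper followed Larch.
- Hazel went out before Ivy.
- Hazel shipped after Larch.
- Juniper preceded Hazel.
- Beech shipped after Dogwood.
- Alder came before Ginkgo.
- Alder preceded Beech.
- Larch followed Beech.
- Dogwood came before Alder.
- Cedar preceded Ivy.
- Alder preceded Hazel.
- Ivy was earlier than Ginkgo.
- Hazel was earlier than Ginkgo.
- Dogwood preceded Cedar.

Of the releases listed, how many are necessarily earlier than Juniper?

5

Directly stated before Juniper: Larch.
Alder reaches Juniper via Alder → Beech → Larch → Juniper.
Beech reaches Juniper via Beech → Larch → Juniper.
Cedar reaches Juniper via Cedar → Beech → Larch → Juniper.
Likewise Dogwood reaches Juniper by chaining the stated constraints.
That's Alder, Beech, Cedar, Dogwood, and Larch — 5 in all.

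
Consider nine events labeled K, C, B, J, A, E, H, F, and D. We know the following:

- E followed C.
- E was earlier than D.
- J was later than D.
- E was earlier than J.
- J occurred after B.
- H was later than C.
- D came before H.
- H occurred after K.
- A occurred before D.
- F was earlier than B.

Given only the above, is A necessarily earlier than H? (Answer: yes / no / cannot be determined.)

Chain the constraints: A → D → H. Each link is directly stated, so A comes before H.

yes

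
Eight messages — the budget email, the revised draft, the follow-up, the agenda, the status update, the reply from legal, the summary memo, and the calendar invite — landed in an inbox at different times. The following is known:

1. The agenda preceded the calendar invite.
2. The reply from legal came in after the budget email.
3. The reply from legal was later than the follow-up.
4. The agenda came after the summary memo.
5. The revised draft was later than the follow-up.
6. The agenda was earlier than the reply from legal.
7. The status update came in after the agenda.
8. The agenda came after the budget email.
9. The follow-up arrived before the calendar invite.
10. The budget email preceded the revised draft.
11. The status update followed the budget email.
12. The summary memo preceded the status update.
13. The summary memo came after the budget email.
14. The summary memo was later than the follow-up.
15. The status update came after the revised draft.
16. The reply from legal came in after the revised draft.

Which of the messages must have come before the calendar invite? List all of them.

the agenda, the budget email, the follow-up, the summary memo

Directly stated before the calendar invite: the agenda and the follow-up.
The budget email reaches the calendar invite via the budget email → the agenda → the calendar invite.
The summary memo reaches the calendar invite via the summary memo → the agenda → the calendar invite.
No chain forces the status update (or any of the others) ahead of the calendar invite.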